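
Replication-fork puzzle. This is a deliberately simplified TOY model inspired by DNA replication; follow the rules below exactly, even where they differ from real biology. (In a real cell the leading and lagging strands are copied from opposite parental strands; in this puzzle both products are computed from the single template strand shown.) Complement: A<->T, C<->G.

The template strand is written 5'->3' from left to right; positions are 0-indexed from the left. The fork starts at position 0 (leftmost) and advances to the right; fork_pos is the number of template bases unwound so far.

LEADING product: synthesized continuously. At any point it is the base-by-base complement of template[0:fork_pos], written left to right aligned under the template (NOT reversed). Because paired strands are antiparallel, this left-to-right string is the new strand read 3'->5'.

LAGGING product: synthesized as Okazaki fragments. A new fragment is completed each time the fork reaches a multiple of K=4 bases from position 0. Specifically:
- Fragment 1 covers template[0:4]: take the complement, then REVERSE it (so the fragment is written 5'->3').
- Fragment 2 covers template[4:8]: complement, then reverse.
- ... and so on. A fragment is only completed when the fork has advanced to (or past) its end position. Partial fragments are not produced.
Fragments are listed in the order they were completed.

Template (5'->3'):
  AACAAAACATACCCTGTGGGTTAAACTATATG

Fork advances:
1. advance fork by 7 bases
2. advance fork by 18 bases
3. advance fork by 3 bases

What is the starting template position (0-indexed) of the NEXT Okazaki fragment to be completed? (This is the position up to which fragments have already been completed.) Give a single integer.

Step 1: advance 7 -> fork_pos = 0 + 7 = 7. Reached multiple(s) of 4: 4 -> fragment 1 completed (1 total).
Step 2: advance 18 -> fork_pos = 7 + 18 = 25. Reached multiple(s) of 4: 8, 12, 16, 20, 24 -> fragments 2-6 completed (6 total).
Step 3: advance 3 -> fork_pos = 25 + 3 = 28. Reached multiple(s) of 4: 28 -> fragment 7 completed (7 total).
7 fragment(s) completed, covering template[0:28] (7 x 4 = 28). The next fragment, fragment 8, covers template[28:32], so it starts at position 28.

Answer: 28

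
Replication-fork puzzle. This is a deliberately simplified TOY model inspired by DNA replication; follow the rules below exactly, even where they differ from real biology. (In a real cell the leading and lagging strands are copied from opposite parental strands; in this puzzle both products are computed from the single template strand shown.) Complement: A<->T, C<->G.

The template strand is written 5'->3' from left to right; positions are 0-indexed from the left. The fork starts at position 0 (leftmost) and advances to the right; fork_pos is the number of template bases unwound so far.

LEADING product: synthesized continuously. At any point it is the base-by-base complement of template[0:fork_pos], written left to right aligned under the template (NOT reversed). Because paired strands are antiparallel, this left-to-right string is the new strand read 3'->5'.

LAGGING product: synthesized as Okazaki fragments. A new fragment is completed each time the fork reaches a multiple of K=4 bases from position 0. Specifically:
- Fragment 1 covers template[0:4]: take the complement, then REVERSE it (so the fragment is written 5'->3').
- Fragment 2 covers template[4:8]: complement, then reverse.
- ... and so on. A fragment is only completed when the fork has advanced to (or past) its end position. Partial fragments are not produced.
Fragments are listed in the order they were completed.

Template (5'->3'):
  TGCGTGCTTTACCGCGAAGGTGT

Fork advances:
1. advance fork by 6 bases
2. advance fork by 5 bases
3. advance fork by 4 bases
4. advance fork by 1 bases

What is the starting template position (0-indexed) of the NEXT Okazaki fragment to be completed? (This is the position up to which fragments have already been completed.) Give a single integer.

Step 1: advance 6 -> fork_pos = 0 + 6 = 6. Reached multiple(s) of 4: 4 -> fragment 1 completed (1 total).
Step 2: advance 5 -> fork_pos = 6 + 5 = 11. Reached multiple(s) of 4: 8 -> fragment 2 completed (2 total).
Step 3: advance 4 -> fork_pos = 11 + 4 = 15. Reached multiple(s) of 4: 12 -> fragment 3 completed (3 total).
Step 4: advance 1 -> fork_pos = 15 + 1 = 16. Reached multiple(s) of 4: 16 -> fragment 4 completed (4 total).
4 fragment(s) completed, covering template[0:16] (4 x 4 = 16). The next fragment, fragment 5, covers template[16:20], so it starts at position 16.

Answer: 16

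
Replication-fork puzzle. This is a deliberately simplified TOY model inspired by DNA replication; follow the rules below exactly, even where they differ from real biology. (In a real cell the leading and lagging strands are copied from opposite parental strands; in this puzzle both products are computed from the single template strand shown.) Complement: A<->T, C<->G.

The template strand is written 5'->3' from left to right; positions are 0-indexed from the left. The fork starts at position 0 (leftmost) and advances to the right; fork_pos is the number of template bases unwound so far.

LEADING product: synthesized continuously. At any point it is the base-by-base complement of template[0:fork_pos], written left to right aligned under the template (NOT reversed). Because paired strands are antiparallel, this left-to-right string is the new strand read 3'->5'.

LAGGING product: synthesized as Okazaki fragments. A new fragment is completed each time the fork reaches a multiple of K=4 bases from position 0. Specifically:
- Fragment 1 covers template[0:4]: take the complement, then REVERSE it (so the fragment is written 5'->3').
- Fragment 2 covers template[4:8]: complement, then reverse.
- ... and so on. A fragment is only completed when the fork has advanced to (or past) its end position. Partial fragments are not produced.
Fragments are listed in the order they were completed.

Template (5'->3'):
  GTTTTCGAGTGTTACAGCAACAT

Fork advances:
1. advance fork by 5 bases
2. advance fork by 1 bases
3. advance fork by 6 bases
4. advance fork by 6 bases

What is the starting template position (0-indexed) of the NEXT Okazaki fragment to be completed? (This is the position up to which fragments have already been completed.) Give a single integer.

Step 1: advance 5 -> fork_pos = 0 + 5 = 5. Reached multiple(s) of 4: 4 -> fragment 1 completed (1 total).
Step 2: advance 1 -> fork_pos = 5 + 1 = 6. Next multiple of 4 is 8 (not reached); still 1 fragment(s).
Step 3: advance 6 -> fork_pos = 6 + 6 = 12. Reached multiple(s) of 4: 8, 12 -> fragments 2-3 completed (3 total).
Step 4: advance 6 -> fork_pos = 12 + 6 = 18. Reached multiple(s) of 4: 16 -> fragment 4 completed (4 total).
4 fragment(s) completed, covering template[0:16] (4 x 4 = 16). The next fragment, fragment 5, covers template[16:20], so it starts at position 16.

Answer: 16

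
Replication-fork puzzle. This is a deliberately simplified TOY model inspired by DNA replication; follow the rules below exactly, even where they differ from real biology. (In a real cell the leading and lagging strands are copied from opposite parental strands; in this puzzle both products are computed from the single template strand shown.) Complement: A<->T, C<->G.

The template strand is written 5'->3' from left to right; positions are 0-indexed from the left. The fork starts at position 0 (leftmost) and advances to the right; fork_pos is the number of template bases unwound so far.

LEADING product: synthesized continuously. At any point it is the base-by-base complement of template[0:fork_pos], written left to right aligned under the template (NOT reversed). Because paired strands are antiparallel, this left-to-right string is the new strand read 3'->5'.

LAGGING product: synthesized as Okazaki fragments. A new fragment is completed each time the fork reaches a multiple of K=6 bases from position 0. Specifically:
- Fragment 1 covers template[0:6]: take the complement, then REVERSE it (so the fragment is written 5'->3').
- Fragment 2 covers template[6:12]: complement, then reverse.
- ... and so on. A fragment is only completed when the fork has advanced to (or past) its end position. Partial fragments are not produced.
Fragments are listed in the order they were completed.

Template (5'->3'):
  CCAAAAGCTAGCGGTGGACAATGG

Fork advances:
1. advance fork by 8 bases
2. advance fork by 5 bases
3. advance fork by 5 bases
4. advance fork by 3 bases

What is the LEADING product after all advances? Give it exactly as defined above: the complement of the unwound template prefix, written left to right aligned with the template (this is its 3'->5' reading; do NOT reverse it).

Answer: GGTTTTCGATCGCCACCTGTT

Derivation:
Step 1: advance 8 -> fork_pos = 0 + 8 = 8.
Step 2: advance 5 -> fork_pos = 8 + 5 = 13.
Step 3: advance 5 -> fork_pos = 13 + 5 = 18.
Step 4: advance 3 -> fork_pos = 18 + 3 = 21.
Unwound prefix: template[0:21] = CCAAAAGCTAGCGGTGGACAA
Complement it base by base (A<->T, C<->G), keeping left-to-right order:
  [0:5] CCAAA -> GGTTT
  [5:10] AGCTA -> TCGAT
  [10:15] GCGGT -> CGCCA
  [15:20] GGACA -> CCTGT
  [20:21] A -> T
Concatenate: GGTTTTCGATCGCCACCTGTT (length 21; written aligned with the template, i.e. 3'->5').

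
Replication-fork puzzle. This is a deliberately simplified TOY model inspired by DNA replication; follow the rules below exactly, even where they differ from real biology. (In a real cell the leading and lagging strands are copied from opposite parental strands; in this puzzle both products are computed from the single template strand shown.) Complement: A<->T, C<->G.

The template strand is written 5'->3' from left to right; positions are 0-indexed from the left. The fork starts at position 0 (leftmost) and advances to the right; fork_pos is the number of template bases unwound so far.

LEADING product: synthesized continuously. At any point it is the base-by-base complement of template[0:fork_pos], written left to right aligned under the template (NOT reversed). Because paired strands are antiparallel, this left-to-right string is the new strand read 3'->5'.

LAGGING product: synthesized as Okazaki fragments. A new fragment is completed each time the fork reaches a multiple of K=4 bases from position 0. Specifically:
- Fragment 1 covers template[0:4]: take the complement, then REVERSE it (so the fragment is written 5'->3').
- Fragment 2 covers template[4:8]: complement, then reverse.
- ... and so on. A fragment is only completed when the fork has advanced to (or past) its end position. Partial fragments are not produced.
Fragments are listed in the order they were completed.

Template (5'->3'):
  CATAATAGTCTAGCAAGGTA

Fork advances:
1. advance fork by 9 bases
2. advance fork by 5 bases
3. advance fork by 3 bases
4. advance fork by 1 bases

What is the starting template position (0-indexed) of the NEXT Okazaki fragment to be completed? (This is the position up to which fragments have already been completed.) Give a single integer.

Step 1: advance 9 -> fork_pos = 0 + 9 = 9. Reached multiple(s) of 4: 4, 8 -> fragments 1-2 completed (2 total).
Step 2: advance 5 -> fork_pos = 9 + 5 = 14. Reached multiple(s) of 4: 12 -> fragment 3 completed (3 total).
Step 3: advance 3 -> fork_pos = 14 + 3 = 17. Reached multiple(s) of 4: 16 -> fragment 4 completed (4 total).
Step 4: advance 1 -> fork_pos = 17 + 1 = 18. Next multiple of 4 is 20 (not reached); still 4 fragment(s).
4 fragment(s) completed, covering template[0:16] (4 x 4 = 16). The next fragment, fragment 5, covers template[16:20], so it starts at position 16.

Answer: 16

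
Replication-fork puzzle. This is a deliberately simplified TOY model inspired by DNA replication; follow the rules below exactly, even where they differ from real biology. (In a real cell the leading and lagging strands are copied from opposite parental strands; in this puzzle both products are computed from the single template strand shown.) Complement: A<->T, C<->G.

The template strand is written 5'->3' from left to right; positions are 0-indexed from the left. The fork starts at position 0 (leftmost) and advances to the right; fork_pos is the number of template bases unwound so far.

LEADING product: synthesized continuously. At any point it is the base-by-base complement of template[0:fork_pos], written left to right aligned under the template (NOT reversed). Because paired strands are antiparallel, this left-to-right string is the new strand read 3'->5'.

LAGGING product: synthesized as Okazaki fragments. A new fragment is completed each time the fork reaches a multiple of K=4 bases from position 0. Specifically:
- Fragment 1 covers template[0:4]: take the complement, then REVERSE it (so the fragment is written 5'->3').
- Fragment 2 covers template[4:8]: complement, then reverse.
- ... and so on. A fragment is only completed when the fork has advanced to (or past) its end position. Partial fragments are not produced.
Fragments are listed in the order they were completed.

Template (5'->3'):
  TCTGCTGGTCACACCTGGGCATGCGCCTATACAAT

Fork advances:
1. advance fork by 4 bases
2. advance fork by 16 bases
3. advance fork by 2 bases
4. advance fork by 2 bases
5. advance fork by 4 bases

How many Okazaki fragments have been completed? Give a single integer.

Step 1: advance 4 -> fork_pos = 0 + 4 = 4. Reached multiple(s) of 4: 4 -> fragment 1 completed (1 total).
Step 2: advance 16 -> fork_pos = 4 + 16 = 20. Reached multiple(s) of 4: 8, 12, 16, 20 -> fragments 2-5 completed (5 total).
Step 3: advance 2 -> fork_pos = 20 + 2 = 22. Next multiple of 4 is 24 (not reached); still 5 fragment(s).
Step 4: advance 2 -> fork_pos = 22 + 2 = 24. Reached multiple(s) of 4: 24 -> fragment 6 completed (6 total).
Step 5: advance 4 -> fork_pos = 24 + 4 = 28. Reached multiple(s) of 4: 28 -> fragment 7 completed (7 total).
Check: final fork_pos = 28; the multiples of 4 that are <= 28 are 4..28 -> 28 // 4 = 7 completed fragment(s).

Answer: 7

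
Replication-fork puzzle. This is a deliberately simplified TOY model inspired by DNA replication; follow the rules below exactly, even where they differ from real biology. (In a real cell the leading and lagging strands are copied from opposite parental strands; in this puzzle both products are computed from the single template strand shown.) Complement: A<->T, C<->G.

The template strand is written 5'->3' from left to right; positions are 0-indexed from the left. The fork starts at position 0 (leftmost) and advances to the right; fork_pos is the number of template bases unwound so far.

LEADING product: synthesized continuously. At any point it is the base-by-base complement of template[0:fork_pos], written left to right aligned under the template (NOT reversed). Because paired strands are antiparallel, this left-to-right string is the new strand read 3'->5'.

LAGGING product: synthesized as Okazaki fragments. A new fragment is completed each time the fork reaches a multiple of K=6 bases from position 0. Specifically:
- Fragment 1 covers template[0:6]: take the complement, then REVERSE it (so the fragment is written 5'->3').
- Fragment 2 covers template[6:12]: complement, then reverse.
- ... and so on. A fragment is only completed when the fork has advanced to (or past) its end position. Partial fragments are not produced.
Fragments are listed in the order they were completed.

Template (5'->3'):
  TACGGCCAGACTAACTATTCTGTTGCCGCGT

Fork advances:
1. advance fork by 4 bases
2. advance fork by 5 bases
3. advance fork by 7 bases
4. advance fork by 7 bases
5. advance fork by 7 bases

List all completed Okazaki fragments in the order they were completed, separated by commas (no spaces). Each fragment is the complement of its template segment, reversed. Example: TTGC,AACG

Step 1: advance 4 -> fork_pos = 0 + 4 = 4. Next multiple of 6 is 6 (not reached); still 0 fragment(s).
Step 2: advance 5 -> fork_pos = 4 + 5 = 9. Reached multiple(s) of 6: 6 -> fragment 1 completed (1 total).
Step 3: advance 7 -> fork_pos = 9 + 7 = 16. Reached multiple(s) of 6: 12 -> fragment 2 completed (2 total).
Step 4: advance 7 -> fork_pos = 16 + 7 = 23. Reached multiple(s) of 6: 18 -> fragment 3 completed (3 total).
Step 5: advance 7 -> fork_pos = 23 + 7 = 30. Reached multiple(s) of 6: 24, 30 -> fragments 4-5 completed (5 total).
Final fork_pos = 30, so 5 fragment(s) are complete. Build each: template segment -> complement -> reverse.
Fragment 1: template[0:6] = TACGGC -> complement ATGCCG -> reversed GCCGTA
Fragment 2: template[6:12] = CAGACT -> complement GTCTGA -> reversed AGTCTG
Fragment 3: template[12:18] = AACTAT -> complement TTGATA -> reversed ATAGTT
Fragment 4: template[18:24] = TCTGTT -> complement AGACAA -> reversed AACAGA
Fragment 5: template[24:30] = GCCGCG -> complement CGGCGC -> reversed CGCGGC

Answer: GCCGTA,AGTCTG,ATAGTT,AACAGA,CGCGGC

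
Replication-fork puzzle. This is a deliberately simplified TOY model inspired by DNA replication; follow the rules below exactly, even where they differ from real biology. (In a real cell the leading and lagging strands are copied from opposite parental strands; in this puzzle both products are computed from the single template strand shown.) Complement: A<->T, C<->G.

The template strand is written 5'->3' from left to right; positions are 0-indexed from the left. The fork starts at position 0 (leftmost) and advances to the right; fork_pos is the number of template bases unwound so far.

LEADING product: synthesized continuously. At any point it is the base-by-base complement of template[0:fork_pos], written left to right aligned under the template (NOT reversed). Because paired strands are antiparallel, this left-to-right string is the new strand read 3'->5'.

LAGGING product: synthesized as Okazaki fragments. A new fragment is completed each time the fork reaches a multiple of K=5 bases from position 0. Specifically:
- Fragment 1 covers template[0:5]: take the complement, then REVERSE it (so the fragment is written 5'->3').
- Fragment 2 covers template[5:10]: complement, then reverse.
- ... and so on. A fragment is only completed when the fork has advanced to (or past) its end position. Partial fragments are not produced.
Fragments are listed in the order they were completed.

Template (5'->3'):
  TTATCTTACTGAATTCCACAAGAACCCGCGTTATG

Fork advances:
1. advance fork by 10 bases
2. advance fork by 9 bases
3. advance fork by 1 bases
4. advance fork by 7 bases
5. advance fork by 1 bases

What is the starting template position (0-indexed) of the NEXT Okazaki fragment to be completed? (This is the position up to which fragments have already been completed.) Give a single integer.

Step 1: advance 10 -> fork_pos = 0 + 10 = 10. Reached multiple(s) of 5: 5, 10 -> fragments 1-2 completed (2 total).
Step 2: advance 9 -> fork_pos = 10 + 9 = 19. Reached multiple(s) of 5: 15 -> fragment 3 completed (3 total).
Step 3: advance 1 -> fork_pos = 19 + 1 = 20. Reached multiple(s) of 5: 20 -> fragment 4 completed (4 total).
Step 4: advance 7 -> fork_pos = 20 + 7 = 27. Reached multiple(s) of 5: 25 -> fragment 5 completed (5 total).
Step 5: advance 1 -> fork_pos = 27 + 1 = 28. Next multiple of 5 is 30 (not reached); still 5 fragment(s).
5 fragment(s) completed, covering template[0:25] (5 x 5 = 25). The next fragment, fragment 6, covers template[25:30], so it starts at position 25.

Answer: 25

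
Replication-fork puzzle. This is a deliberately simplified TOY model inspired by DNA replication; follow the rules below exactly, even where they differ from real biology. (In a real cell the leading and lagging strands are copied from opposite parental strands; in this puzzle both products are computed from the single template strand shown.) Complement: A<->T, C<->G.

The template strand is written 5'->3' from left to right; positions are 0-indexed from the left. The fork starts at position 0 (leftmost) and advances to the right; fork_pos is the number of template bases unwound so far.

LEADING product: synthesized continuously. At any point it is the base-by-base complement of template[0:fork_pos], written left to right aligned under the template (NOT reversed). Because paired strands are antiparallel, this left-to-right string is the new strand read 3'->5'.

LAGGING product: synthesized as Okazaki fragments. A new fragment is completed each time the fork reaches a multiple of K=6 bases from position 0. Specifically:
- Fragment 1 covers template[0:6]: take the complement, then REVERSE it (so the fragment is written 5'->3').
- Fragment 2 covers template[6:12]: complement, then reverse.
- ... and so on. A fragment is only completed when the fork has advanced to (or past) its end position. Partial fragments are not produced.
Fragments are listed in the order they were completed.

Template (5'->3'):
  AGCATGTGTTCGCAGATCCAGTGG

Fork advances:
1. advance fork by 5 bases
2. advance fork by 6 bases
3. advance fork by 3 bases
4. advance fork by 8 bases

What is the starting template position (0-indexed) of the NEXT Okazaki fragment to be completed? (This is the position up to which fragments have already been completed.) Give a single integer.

Step 1: advance 5 -> fork_pos = 0 + 5 = 5. Next multiple of 6 is 6 (not reached); still 0 fragment(s).
Step 2: advance 6 -> fork_pos = 5 + 6 = 11. Reached multiple(s) of 6: 6 -> fragment 1 completed (1 total).
Step 3: advance 3 -> fork_pos = 11 + 3 = 14. Reached multiple(s) of 6: 12 -> fragment 2 completed (2 total).
Step 4: advance 8 -> fork_pos = 14 + 8 = 22. Reached multiple(s) of 6: 18 -> fragment 3 completed (3 total).
3 fragment(s) completed, covering template[0:18] (3 x 6 = 18). The next fragment, fragment 4, covers template[18:24], so it starts at position 18.

Answer: 18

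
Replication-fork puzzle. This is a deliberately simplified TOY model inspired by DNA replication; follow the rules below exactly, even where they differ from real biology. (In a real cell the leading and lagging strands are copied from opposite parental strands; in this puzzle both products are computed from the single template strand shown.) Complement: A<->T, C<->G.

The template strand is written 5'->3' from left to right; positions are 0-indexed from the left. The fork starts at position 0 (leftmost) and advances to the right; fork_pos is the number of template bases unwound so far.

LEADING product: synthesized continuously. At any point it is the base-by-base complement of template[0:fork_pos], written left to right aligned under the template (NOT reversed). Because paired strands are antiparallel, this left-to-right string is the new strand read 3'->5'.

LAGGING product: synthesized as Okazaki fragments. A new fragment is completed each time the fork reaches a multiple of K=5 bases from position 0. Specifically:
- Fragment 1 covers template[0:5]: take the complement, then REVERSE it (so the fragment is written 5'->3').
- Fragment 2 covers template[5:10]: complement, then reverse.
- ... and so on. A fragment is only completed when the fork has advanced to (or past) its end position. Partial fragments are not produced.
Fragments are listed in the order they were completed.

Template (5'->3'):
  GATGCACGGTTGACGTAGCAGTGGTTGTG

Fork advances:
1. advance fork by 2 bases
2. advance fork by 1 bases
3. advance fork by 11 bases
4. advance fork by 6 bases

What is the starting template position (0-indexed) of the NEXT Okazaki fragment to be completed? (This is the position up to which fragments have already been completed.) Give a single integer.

Answer: 20

Derivation:
Step 1: advance 2 -> fork_pos = 0 + 2 = 2. Next multiple of 5 is 5 (not reached); still 0 fragment(s).
Step 2: advance 1 -> fork_pos = 2 + 1 = 3. Next multiple of 5 is 5 (not reached); still 0 fragment(s).
Step 3: advance 11 -> fork_pos = 3 + 11 = 14. Reached multiple(s) of 5: 5, 10 -> fragments 1-2 completed (2 total).
Step 4: advance 6 -> fork_pos = 14 + 6 = 20. Reached multiple(s) of 5: 15, 20 -> fragments 3-4 completed (4 total).
4 fragment(s) completed, covering template[0:20] (4 x 5 = 20). The next fragment, fragment 5, covers template[20:25], so it starts at position 20.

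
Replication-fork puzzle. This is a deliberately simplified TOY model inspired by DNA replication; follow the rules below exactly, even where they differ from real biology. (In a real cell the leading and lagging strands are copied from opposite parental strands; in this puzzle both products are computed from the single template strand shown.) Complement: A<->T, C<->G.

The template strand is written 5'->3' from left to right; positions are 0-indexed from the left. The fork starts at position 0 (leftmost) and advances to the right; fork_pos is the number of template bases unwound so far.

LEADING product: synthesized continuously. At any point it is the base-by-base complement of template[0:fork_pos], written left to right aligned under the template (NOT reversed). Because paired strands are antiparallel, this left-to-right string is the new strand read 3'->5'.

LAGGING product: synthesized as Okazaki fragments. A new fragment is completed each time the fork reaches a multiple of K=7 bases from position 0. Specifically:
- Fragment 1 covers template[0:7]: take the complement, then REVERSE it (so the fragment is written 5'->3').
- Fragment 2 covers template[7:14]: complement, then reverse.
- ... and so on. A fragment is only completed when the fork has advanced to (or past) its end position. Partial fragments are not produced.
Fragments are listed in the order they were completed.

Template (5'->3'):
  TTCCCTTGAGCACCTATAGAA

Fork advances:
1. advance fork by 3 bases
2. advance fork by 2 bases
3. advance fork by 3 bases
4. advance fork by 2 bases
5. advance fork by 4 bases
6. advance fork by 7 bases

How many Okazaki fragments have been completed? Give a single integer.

Step 1: advance 3 -> fork_pos = 0 + 3 = 3. Next multiple of 7 is 7 (not reached); still 0 fragment(s).
Step 2: advance 2 -> fork_pos = 3 + 2 = 5. Next multiple of 7 is 7 (not reached); still 0 fragment(s).
Step 3: advance 3 -> fork_pos = 5 + 3 = 8. Reached multiple(s) of 7: 7 -> fragment 1 completed (1 total).
Step 4: advance 2 -> fork_pos = 8 + 2 = 10. Next multiple of 7 is 14 (not reached); still 1 fragment(s).
Step 5: advance 4 -> fork_pos = 10 + 4 = 14. Reached multiple(s) of 7: 14 -> fragment 2 completed (2 total).
Step 6: advance 7 -> fork_pos = 14 + 7 = 21. Reached multiple(s) of 7: 21 -> fragment 3 completed (3 total).
Check: final fork_pos = 21; the multiples of 7 that are <= 21 are 7..21 -> 21 // 7 = 3 completed fragment(s).

Answer: 3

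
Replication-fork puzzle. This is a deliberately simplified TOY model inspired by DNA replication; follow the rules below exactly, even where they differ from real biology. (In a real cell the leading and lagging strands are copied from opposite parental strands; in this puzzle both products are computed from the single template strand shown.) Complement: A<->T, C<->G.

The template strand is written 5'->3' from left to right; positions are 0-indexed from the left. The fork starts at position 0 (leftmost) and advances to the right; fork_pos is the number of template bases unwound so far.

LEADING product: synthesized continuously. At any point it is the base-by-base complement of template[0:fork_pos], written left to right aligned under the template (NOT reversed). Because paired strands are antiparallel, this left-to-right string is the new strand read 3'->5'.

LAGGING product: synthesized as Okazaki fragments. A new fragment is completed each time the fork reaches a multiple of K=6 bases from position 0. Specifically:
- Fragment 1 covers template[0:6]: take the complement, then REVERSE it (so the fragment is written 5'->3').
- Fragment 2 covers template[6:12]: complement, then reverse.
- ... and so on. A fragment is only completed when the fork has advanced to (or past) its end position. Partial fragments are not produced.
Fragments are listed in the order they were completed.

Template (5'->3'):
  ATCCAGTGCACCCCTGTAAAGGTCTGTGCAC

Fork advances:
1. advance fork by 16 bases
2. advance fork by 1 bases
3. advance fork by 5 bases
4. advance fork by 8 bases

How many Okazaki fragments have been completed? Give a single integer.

Answer: 5

Derivation:
Step 1: advance 16 -> fork_pos = 0 + 16 = 16. Reached multiple(s) of 6: 6, 12 -> fragments 1-2 completed (2 total).
Step 2: advance 1 -> fork_pos = 16 + 1 = 17. Next multiple of 6 is 18 (not reached); still 2 fragment(s).
Step 3: advance 5 -> fork_pos = 17 + 5 = 22. Reached multiple(s) of 6: 18 -> fragment 3 completed (3 total).
Step 4: advance 8 -> fork_pos = 22 + 8 = 30. Reached multiple(s) of 6: 24, 30 -> fragments 4-5 completed (5 total).
Check: final fork_pos = 30; the multiples of 6 that are <= 30 are 6..30 -> 30 // 6 = 5 completed fragment(s).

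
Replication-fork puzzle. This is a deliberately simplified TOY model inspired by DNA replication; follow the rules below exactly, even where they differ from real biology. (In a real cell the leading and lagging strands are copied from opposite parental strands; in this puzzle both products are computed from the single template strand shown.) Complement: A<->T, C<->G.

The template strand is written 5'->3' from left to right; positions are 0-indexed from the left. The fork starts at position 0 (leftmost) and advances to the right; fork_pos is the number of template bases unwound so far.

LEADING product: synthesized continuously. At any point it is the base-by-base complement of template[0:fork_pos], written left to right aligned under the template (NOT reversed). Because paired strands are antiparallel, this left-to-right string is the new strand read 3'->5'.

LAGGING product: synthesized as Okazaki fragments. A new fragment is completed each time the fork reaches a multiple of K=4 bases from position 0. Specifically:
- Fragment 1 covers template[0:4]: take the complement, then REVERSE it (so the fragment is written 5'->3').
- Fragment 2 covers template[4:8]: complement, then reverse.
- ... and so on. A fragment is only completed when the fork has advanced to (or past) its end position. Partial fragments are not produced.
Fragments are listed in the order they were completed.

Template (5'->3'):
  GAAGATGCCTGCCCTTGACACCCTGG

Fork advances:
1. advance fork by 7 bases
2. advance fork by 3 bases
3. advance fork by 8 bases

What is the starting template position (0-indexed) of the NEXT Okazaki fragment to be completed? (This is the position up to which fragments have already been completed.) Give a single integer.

Answer: 16

Derivation:
Step 1: advance 7 -> fork_pos = 0 + 7 = 7. Reached multiple(s) of 4: 4 -> fragment 1 completed (1 total).
Step 2: advance 3 -> fork_pos = 7 + 3 = 10. Reached multiple(s) of 4: 8 -> fragment 2 completed (2 total).
Step 3: advance 8 -> fork_pos = 10 + 8 = 18. Reached multiple(s) of 4: 12, 16 -> fragments 3-4 completed (4 total).
4 fragment(s) completed, covering template[0:16] (4 x 4 = 16). The next fragment, fragment 5, covers template[16:20], so it starts at position 16.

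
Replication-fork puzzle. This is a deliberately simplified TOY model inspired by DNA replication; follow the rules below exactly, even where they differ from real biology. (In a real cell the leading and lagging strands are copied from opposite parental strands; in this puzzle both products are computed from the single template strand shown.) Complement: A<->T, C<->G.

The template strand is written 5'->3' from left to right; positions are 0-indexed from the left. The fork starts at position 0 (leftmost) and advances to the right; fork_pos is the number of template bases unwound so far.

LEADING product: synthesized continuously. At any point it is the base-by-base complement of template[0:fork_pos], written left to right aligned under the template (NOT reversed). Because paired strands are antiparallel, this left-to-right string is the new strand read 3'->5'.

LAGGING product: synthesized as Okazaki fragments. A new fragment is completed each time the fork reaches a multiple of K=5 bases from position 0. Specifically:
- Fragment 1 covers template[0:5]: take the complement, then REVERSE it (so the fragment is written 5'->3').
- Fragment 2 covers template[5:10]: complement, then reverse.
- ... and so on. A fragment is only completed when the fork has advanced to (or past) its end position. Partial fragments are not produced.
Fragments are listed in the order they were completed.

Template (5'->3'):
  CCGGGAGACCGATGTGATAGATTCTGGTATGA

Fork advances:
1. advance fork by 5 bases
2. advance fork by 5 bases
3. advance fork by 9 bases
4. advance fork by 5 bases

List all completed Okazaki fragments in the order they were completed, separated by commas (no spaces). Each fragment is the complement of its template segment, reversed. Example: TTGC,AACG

Answer: CCCGG,GGTCT,ACATC,CTATC

Derivation:
Step 1: advance 5 -> fork_pos = 0 + 5 = 5. Reached multiple(s) of 5: 5 -> fragment 1 completed (1 total).
Step 2: advance 5 -> fork_pos = 5 + 5 = 10. Reached multiple(s) of 5: 10 -> fragment 2 completed (2 total).
Step 3: advance 9 -> fork_pos = 10 + 9 = 19. Reached multiple(s) of 5: 15 -> fragment 3 completed (3 total).
Step 4: advance 5 -> fork_pos = 19 + 5 = 24. Reached multiple(s) of 5: 20 -> fragment 4 completed (4 total).
Final fork_pos = 24, so 4 fragment(s) are complete. Build each: template segment -> complement -> reverse.
Fragment 1: template[0:5] = CCGGG -> complement GGCCC -> reversed CCCGG
Fragment 2: template[5:10] = AGACC -> complement TCTGG -> reversed GGTCT
Fragment 3: template[10:15] = GATGT -> complement CTACA -> reversed ACATC
Fragment 4: template[15:20] = GATAG -> complement CTATC -> reversed CTATC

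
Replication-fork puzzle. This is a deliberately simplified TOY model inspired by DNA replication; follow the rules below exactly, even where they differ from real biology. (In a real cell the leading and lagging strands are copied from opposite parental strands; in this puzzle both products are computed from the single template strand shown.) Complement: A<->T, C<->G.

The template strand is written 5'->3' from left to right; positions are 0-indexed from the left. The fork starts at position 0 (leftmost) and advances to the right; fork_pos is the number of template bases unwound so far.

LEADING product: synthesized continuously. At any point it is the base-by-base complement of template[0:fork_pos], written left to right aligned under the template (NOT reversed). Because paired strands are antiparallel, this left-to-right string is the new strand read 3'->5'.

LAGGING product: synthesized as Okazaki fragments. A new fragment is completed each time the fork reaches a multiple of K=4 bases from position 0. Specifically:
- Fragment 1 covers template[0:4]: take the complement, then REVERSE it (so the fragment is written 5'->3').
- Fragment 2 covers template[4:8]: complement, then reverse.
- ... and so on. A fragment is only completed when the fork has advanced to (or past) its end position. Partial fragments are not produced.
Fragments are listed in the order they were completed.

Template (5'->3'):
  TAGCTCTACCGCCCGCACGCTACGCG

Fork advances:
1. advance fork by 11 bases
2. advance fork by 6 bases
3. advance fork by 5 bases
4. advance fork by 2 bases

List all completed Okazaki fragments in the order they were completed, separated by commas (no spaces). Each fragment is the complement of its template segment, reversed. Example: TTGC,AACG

Step 1: advance 11 -> fork_pos = 0 + 11 = 11. Reached multiple(s) of 4: 4, 8 -> fragments 1-2 completed (2 total).
Step 2: advance 6 -> fork_pos = 11 + 6 = 17. Reached multiple(s) of 4: 12, 16 -> fragments 3-4 completed (4 total).
Step 3: advance 5 -> fork_pos = 17 + 5 = 22. Reached multiple(s) of 4: 20 -> fragment 5 completed (5 total).
Step 4: advance 2 -> fork_pos = 22 + 2 = 24. Reached multiple(s) of 4: 24 -> fragment 6 completed (6 total).
Final fork_pos = 24, so 6 fragment(s) are complete. Build each: template segment -> complement -> reverse.
Fragment 1: template[0:4] = TAGC -> complement ATCG -> reversed GCTA
Fragment 2: template[4:8] = TCTA -> complement AGAT -> reversed TAGA
Fragment 3: template[8:12] = CCGC -> complement GGCG -> reversed GCGG
Fragment 4: template[12:16] = CCGC -> complement GGCG -> reversed GCGG
Fragment 5: template[16:20] = ACGC -> complement TGCG -> reversed GCGT
Fragment 6: template[20:24] = TACG -> complement ATGC -> reversed CGTA

Answer: GCTA,TAGA,GCGG,GCGG,GCGT,CGTA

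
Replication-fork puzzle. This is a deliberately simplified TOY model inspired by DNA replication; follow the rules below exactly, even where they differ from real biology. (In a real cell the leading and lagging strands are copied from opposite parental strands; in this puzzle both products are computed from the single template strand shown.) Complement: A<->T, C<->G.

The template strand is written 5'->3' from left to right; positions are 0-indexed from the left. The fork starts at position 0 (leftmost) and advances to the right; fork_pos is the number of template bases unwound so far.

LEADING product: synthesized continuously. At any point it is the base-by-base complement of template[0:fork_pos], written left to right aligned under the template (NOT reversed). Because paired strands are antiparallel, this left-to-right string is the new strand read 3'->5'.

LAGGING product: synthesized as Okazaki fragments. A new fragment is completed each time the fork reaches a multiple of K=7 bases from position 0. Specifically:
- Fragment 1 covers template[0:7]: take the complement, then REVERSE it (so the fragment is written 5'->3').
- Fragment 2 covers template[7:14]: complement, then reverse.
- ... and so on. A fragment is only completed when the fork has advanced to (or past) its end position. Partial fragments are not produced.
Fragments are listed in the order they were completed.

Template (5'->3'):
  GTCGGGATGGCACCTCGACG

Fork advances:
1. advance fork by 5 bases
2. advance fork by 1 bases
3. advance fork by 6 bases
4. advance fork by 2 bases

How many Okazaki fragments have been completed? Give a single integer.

Answer: 2

Derivation:
Step 1: advance 5 -> fork_pos = 0 + 5 = 5. Next multiple of 7 is 7 (not reached); still 0 fragment(s).
Step 2: advance 1 -> fork_pos = 5 + 1 = 6. Next multiple of 7 is 7 (not reached); still 0 fragment(s).
Step 3: advance 6 -> fork_pos = 6 + 6 = 12. Reached multiple(s) of 7: 7 -> fragment 1 completed (1 total).
Step 4: advance 2 -> fork_pos = 12 + 2 = 14. Reached multiple(s) of 7: 14 -> fragment 2 completed (2 total).
Check: final fork_pos = 14; the multiples of 7 that are <= 14 are 7..14 -> 14 // 7 = 2 completed fragment(s).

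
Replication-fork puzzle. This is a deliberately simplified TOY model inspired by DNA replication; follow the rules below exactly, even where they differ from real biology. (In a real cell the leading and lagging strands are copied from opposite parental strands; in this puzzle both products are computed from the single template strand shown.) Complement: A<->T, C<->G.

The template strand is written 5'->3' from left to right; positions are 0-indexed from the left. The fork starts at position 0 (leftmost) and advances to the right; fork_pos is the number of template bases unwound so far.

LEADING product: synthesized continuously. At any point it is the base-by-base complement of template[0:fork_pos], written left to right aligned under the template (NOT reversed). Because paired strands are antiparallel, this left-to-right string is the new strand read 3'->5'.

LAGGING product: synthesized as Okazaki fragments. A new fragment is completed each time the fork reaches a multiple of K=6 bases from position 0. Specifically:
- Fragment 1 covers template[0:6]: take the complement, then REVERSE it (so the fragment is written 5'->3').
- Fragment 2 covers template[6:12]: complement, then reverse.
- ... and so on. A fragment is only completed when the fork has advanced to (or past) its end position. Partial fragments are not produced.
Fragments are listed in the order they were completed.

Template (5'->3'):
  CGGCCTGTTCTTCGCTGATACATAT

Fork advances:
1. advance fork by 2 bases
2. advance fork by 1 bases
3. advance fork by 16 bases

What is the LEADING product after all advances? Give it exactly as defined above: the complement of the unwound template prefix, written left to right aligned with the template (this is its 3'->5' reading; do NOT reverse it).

Step 1: advance 2 -> fork_pos = 0 + 2 = 2.
Step 2: advance 1 -> fork_pos = 2 + 1 = 3.
Step 3: advance 16 -> fork_pos = 3 + 16 = 19.
Unwound prefix: template[0:19] = CGGCCTGTTCTTCGCTGAT
Complement it base by base (A<->T, C<->G), keeping left-to-right order:
  [0:5] CGGCC -> GCCGG
  [5:10] TGTTC -> ACAAG
  [10:15] TTCGC -> AAGCG
  [15:19] TGAT -> ACTA
Concatenate: GCCGGACAAGAAGCGACTA (length 19; written aligned with the template, i.e. 3'->5').

Answer: GCCGGACAAGAAGCGACTA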